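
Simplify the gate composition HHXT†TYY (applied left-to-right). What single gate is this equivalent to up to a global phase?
X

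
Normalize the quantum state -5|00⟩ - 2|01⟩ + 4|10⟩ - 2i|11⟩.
-0.7143|00⟩ - 0.2857|01⟩ + 0.5714|10⟩ - 0.2857i|11⟩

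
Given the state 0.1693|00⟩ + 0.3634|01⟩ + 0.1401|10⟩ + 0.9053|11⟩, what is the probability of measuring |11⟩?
0.8196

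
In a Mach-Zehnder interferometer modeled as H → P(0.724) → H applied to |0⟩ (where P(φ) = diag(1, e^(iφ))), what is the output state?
(0.8746 + 0.3312i)|0⟩ + (0.1254 - 0.3312i)|1⟩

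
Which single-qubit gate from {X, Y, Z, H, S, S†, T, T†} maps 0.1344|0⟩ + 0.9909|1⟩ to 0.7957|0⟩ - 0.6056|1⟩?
H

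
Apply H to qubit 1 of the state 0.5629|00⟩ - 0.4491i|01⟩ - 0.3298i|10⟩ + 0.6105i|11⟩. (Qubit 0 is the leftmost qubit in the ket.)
(0.398 - 0.3176i)|00⟩ + (0.398 + 0.3176i)|01⟩ + 0.1985i|10⟩ - 0.6649i|11⟩

H on qubit 1 mixes each pair of kets that differ only in qubit 1: amplitudes (a, b) of (|…0…⟩, |…1…⟩) become ((a + b)/√2, (a − b)/√2). Kets absent from the input have amplitude 0.
(|00⟩, |01⟩): (a, b) = (0.5629, -0.4491i) → ((0.398 - 0.3176i), (0.398 + 0.3176i))
(|10⟩, |11⟩): (a, b) = (-0.3298i, 0.6105i) → (0.1985i, -0.6649i)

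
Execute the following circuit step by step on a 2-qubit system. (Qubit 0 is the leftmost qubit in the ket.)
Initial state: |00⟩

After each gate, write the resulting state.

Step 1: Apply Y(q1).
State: i|01⟩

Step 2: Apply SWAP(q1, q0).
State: i|10⟩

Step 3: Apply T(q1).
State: i|10⟩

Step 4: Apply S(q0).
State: -|10⟩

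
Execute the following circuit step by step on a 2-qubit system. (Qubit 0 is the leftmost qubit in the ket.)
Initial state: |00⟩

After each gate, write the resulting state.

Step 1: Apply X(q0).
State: |10⟩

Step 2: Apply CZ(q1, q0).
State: |10⟩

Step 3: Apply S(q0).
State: i|10⟩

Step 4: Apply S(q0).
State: -|10⟩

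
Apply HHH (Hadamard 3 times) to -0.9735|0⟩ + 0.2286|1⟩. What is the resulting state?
-0.5267|0⟩ - 0.85|1⟩

H² = I, so H^3 = H: a single Hadamard. With (a, b) = (-0.9735, 0.2286), H gives ((a + b)/√2, (a − b)/√2) = (-0.5267, -0.85).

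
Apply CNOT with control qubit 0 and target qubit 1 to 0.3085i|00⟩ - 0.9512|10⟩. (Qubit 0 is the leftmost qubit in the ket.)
0.3085i|00⟩ - 0.9512|11⟩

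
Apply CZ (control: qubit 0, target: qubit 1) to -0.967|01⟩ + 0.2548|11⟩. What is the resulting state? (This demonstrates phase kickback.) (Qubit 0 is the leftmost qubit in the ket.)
-0.967|01⟩ - 0.2548|11⟩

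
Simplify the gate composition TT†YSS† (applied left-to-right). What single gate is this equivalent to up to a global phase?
Y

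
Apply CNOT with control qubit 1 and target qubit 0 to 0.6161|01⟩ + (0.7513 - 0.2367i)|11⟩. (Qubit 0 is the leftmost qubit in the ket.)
(0.7513 - 0.2367i)|01⟩ + 0.6161|11⟩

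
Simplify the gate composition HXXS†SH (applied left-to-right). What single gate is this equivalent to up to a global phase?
I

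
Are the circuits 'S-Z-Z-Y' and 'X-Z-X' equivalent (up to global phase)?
No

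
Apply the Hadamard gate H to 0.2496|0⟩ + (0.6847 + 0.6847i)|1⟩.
(0.6606 + 0.4842i)|0⟩ + (-0.3077 - 0.4842i)|1⟩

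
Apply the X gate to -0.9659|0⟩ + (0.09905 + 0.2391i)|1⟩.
(0.09905 + 0.2391i)|0⟩ - 0.9659|1⟩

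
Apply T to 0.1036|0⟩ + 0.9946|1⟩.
0.1036|0⟩ + (0.7033 + 0.7033i)|1⟩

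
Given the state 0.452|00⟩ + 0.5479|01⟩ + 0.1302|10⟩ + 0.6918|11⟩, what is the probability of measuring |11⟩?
0.4786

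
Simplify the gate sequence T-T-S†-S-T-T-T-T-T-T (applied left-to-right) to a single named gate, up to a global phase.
I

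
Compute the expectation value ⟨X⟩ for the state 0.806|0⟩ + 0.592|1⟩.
0.9543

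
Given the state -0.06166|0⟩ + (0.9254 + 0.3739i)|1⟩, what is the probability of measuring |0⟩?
0.003802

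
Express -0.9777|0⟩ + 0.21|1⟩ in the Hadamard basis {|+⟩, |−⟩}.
-0.5428|+⟩ - 0.8398|−⟩

With |ψ⟩ = α|0⟩ + β|1⟩, the Hadamard-basis coefficients are ⟨+|ψ⟩ = (α + β)/√2 and ⟨−|ψ⟩ = (α − β)/√2.
Here α = -0.9777, β = 0.21: (α + β)/√2 = -0.5428, (α − β)/√2 = -0.8398.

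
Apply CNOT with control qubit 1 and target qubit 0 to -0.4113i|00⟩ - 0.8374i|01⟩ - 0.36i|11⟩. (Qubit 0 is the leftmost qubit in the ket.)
-0.4113i|00⟩ - 0.36i|01⟩ - 0.8374i|11⟩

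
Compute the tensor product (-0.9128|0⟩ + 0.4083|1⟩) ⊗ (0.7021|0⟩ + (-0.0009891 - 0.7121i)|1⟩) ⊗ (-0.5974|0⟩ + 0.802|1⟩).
0.3829|000⟩ - 0.514|001⟩ + (-0.0005394 - 0.3883i)|010⟩ + (0.0007241 + 0.5213i)|011⟩ - 0.1713|100⟩ + 0.2299|101⟩ + (0.0002413 + 0.1737i)|110⟩ + (-0.0003239 - 0.2332i)|111⟩

amp(|b₁b₂…⟩) = product of the factor amplitudes for bits b₁, b₂, …; only kets whose every factor amplitude is nonzero survive.
|000⟩: (-0.9128)(0.7021)(-0.5974) = 0.3829
|001⟩: (-0.9128)(0.7021)(0.802) = -0.514
|010⟩: (-0.9128)(-0.0009891 - 0.7121i)(-0.5974) = (-0.0005394 - 0.3883i)
|011⟩: (-0.9128)(-0.0009891 - 0.7121i)(0.802) = (0.0007241 + 0.5213i)
|100⟩: (0.4083)(0.7021)(-0.5974) = -0.1713
|101⟩: (0.4083)(0.7021)(0.802) = 0.2299
|110⟩: (0.4083)(-0.0009891 - 0.7121i)(-0.5974) = (0.0002413 + 0.1737i)
|111⟩: (0.4083)(-0.0009891 - 0.7121i)(0.802) = (-0.0003239 - 0.2332i)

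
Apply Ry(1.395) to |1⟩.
-0.6423|0⟩ + 0.7665|1⟩

Ry(1.395) = [[cos(θ/2), −sin(θ/2)], [sin(θ/2), cos(θ/2)]]; θ = 1.395, cos(θ/2) ≈ 0.76645, sin(θ/2) ≈ 0.642304.
With a = amp(|0⟩) = 0 and b = amp(|1⟩) = 1:
new amp(|0⟩) = (0.76645)·a + (-0.642304)·b = -0.6423
new amp(|1⟩) = (0.642304)·a + (0.76645)·b = 0.7665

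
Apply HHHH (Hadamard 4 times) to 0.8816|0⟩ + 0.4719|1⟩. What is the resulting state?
0.8816|0⟩ + 0.4719|1⟩

H² = I, so an even number of Hadamards cancels: H^4 = I and the state is unchanged.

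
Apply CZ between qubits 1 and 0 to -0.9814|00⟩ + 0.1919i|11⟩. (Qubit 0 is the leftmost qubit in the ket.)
-0.9814|00⟩ - 0.1919i|11⟩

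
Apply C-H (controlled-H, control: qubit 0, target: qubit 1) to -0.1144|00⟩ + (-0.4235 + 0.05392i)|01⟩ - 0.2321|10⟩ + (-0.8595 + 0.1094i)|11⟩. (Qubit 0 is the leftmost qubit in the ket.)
-0.1144|00⟩ + (-0.4235 + 0.05392i)|01⟩ + (-0.7719 + 0.07736i)|10⟩ + (0.4436 - 0.07736i)|11⟩

C-H leaves the control-|0⟩ kets |00⟩, |01⟩ unchanged and applies H to qubit 1 on the control-|1⟩ pair (|10⟩, |11⟩).
H = [[1/√2, 1/√2], [1/√2, -1/√2]].
With a = amp(|10⟩) = -0.2321 and b = amp(|11⟩) = (-0.8595 + 0.1094i):
new amp(|10⟩) = (1/√2)·a + (1/√2)·b = (-0.7719 + 0.07736i)
new amp(|11⟩) = (1/√2)·a + (-1/√2)·b = (0.4436 - 0.07736i)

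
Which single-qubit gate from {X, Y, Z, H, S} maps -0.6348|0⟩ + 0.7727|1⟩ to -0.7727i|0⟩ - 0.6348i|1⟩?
Y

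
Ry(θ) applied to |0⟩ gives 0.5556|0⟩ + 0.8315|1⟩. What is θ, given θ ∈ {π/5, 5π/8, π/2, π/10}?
5π/8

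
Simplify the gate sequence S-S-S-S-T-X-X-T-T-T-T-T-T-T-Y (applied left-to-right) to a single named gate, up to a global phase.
Y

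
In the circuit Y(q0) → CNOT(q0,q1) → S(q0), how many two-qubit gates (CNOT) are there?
1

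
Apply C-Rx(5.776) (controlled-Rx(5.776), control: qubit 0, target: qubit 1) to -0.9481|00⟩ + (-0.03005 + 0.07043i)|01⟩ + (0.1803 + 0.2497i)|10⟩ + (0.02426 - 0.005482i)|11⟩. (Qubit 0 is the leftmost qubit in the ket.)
-0.9481|00⟩ + (-0.03005 + 0.07043i)|01⟩ + (-0.1759 - 0.2478i)|10⟩ + (0.03916 - 0.03993i)|11⟩

C-Rx(5.776) leaves the control-|0⟩ kets |00⟩, |01⟩ unchanged and applies Rx(5.776) to qubit 1 on the control-|1⟩ pair (|10⟩, |11⟩).
Rx(5.776) = [[cos(θ/2), −i·sin(θ/2)], [−i·sin(θ/2), cos(θ/2)]]; θ = 5.776, cos(θ/2) ≈ -0.968017, sin(θ/2) ≈ 0.250883.
With a = amp(|10⟩) = (0.1803 + 0.2497i) and b = amp(|11⟩) = (0.02426 - 0.005482i):
new amp(|10⟩) = (-0.968017)·a + (-0.250883i)·b = (-0.1759 - 0.2478i)
new amp(|11⟩) = (-0.250883i)·a + (-0.968017)·b = (0.03916 - 0.03993i)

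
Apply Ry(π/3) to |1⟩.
-1/2|0⟩ + 0.866|1⟩

Ry(π/3) = [[cos(θ/2), −sin(θ/2)], [sin(θ/2), cos(θ/2)]]; θ = π/3, cos(θ/2) ≈ 0.866025, sin(θ/2) ≈ 0.5.
With a = amp(|0⟩) = 0 and b = amp(|1⟩) = 1:
new amp(|0⟩) = (0.866025)·a + (-0.5)·b = -1/2
new amp(|1⟩) = (0.5)·a + (0.866025)·b = 0.866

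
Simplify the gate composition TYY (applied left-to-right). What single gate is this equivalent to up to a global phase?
T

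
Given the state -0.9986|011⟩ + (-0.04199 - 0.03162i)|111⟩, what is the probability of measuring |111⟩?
0.002763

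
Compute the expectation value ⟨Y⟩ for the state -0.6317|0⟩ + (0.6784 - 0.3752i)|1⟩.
0.474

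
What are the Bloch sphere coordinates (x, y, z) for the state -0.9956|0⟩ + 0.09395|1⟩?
(-0.1871, 0, 0.9824)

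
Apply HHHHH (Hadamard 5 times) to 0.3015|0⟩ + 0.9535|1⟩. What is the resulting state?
0.8874|0⟩ - 0.461|1⟩

H² = I, so H^5 = H: a single Hadamard. With (a, b) = (0.3015, 0.9535), H gives ((a + b)/√2, (a − b)/√2) = (0.8874, -0.461).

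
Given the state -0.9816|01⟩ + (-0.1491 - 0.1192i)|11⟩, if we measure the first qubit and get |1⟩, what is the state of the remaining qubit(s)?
(-0.7811 - 0.6244i)|1⟩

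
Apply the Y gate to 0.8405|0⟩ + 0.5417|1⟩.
-0.5417i|0⟩ + 0.8405i|1⟩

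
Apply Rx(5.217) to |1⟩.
-0.5082i|0⟩ - 0.8612|1⟩

Rx(5.217) = [[cos(θ/2), −i·sin(θ/2)], [−i·sin(θ/2), cos(θ/2)]]; θ = 5.217, cos(θ/2) ≈ -0.86124, sin(θ/2) ≈ 0.508199.
With a = amp(|0⟩) = 0 and b = amp(|1⟩) = 1:
new amp(|0⟩) = (-0.86124)·a + (-0.508199i)·b = -0.5082i
new amp(|1⟩) = (-0.508199i)·a + (-0.86124)·b = -0.8612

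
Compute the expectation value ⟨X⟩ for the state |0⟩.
0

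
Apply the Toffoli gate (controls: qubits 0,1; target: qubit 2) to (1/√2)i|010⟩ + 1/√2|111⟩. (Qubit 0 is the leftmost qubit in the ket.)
(1/√2)i|010⟩ + 1/√2|110⟩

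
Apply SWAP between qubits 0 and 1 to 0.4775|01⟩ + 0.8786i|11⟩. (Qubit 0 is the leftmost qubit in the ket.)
0.4775|10⟩ + 0.8786i|11⟩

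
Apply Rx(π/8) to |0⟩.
0.9808|0⟩ - 0.1951i|1⟩

Rx(π/8) = [[cos(θ/2), −i·sin(θ/2)], [−i·sin(θ/2), cos(θ/2)]]; θ = π/8, cos(θ/2) ≈ 0.980785, sin(θ/2) ≈ 0.19509.
With a = amp(|0⟩) = 1 and b = amp(|1⟩) = 0:
new amp(|0⟩) = (0.980785)·a + (-0.19509i)·b = 0.9808
new amp(|1⟩) = (-0.19509i)·a + (0.980785)·b = -0.1951i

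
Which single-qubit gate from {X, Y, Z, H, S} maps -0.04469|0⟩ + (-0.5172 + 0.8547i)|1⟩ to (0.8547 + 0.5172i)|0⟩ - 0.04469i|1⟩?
Y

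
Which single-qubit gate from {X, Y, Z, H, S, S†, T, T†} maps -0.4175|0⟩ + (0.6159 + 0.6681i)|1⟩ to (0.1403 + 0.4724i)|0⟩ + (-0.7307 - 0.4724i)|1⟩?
H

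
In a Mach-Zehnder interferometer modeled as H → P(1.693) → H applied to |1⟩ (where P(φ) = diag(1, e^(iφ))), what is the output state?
(0.5609 - 0.4963i)|0⟩ + (0.4391 + 0.4963i)|1⟩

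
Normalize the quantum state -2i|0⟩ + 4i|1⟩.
-(1/√5)i|0⟩ + 0.8944i|1⟩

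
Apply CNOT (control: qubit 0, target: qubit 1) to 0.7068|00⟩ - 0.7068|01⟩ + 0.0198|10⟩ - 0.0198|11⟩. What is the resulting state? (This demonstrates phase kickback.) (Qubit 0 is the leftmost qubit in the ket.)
0.7068|00⟩ - 0.7068|01⟩ - 0.0198|10⟩ + 0.0198|11⟩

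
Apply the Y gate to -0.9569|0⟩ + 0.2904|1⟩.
-0.2904i|0⟩ - 0.9569i|1⟩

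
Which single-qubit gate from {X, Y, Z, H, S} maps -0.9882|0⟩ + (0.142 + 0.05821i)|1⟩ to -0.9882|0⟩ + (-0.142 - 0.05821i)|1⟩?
Z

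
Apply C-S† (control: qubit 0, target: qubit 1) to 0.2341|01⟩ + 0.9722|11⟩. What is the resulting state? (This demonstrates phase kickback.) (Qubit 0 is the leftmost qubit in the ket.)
0.2341|01⟩ - 0.9722i|11⟩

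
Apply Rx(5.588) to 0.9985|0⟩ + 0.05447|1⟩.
(-0.9388 - 0.01855i)|0⟩ + (-0.05121 - 0.3401i)|1⟩

Rx(5.588) = [[cos(θ/2), −i·sin(θ/2)], [−i·sin(θ/2), cos(θ/2)]]; θ = 5.588, cos(θ/2) ≈ -0.940195, sin(θ/2) ≈ 0.340635.
With a = amp(|0⟩) = 0.9985 and b = amp(|1⟩) = 0.05447:
new amp(|0⟩) = (-0.940195)·a + (-0.340635i)·b = (-0.9388 - 0.01855i)
new amp(|1⟩) = (-0.340635i)·a + (-0.940195)·b = (-0.05121 - 0.3401i)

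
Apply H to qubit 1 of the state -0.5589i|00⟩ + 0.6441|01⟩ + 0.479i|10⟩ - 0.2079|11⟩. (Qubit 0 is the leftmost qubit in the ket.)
(0.4554 - 0.3952i)|00⟩ + (-0.4554 - 0.3952i)|01⟩ + (-0.147 + 0.3387i)|10⟩ + (0.147 + 0.3387i)|11⟩

H on qubit 1 mixes each pair of kets that differ only in qubit 1: amplitudes (a, b) of (|…0…⟩, |…1…⟩) become ((a + b)/√2, (a − b)/√2). Kets absent from the input have amplitude 0.
(|00⟩, |01⟩): (a, b) = (-0.5589i, 0.6441) → ((0.4554 - 0.3952i), (-0.4554 - 0.3952i))
(|10⟩, |11⟩): (a, b) = (0.479i, -0.2079) → ((-0.147 + 0.3387i), (0.147 + 0.3387i))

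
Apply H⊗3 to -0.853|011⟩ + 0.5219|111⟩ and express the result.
-0.1171|000⟩ + 0.1171|001⟩ + 0.1171|010⟩ - 0.1171|011⟩ - 0.4861|100⟩ + 0.4861|101⟩ + 0.4861|110⟩ - 0.4861|111⟩

H⊗3 gives amp(|y⟩) = (1/2√2) Σ_x (−1)^(x·y) amp(|x⟩), where x·y is the number of positions in which both x and y have a 1.
|000⟩: (-0.853 + 0.5219)/(2√2) = -0.1171
|001⟩: (0.853 - 0.5219)/(2√2) = 0.1171
|010⟩: (0.853 - 0.5219)/(2√2) = 0.1171
|011⟩: (-0.853 + 0.5219)/(2√2) = -0.1171
|100⟩: (-0.853 - 0.5219)/(2√2) = -0.4861
|101⟩: (0.853 + 0.5219)/(2√2) = 0.4861
|110⟩: (0.853 + 0.5219)/(2√2) = 0.4861
|111⟩: (-0.853 - 0.5219)/(2√2) = -0.4861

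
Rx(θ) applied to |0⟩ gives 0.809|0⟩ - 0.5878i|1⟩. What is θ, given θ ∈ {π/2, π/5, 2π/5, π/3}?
2π/5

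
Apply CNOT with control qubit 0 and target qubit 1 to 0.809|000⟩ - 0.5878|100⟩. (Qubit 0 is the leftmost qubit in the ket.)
0.809|000⟩ - 0.5878|110⟩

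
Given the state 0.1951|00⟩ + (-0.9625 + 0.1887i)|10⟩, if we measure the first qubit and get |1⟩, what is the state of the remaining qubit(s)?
(-0.9813 + 0.1924i)|0⟩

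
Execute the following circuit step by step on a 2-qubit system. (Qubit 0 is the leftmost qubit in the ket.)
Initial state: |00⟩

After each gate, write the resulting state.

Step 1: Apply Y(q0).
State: i|10⟩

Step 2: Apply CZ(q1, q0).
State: i|10⟩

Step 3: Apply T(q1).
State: i|10⟩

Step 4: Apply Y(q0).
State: |00⟩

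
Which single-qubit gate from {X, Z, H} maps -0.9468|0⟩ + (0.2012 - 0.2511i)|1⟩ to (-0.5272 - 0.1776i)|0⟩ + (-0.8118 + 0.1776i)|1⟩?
H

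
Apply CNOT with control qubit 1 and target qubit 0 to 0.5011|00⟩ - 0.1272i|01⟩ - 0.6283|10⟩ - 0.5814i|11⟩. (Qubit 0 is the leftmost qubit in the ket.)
0.5011|00⟩ - 0.5814i|01⟩ - 0.6283|10⟩ - 0.1272i|11⟩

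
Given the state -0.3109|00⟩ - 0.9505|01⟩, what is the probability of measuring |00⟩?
0.09666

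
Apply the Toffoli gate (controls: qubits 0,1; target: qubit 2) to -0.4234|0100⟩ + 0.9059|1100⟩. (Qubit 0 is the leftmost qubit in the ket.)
-0.4234|0100⟩ + 0.9059|1110⟩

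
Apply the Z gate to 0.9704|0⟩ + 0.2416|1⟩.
0.9704|0⟩ - 0.2416|1⟩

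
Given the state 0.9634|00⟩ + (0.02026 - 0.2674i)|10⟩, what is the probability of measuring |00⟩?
0.9281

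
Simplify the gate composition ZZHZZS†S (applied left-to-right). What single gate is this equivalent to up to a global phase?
H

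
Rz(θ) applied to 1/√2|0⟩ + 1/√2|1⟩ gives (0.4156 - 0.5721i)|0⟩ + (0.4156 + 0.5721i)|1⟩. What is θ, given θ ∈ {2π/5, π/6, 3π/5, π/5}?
3π/5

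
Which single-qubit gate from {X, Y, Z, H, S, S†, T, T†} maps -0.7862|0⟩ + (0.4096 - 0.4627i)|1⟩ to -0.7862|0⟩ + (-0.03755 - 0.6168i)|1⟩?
T†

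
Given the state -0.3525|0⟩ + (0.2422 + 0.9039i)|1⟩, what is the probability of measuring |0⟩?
0.1243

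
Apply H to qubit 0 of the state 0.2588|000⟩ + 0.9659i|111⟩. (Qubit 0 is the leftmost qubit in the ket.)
0.183|000⟩ + 0.683i|011⟩ + 0.183|100⟩ - 0.683i|111⟩

H on qubit 0 mixes each pair of kets that differ only in qubit 0: amplitudes (a, b) of (|…0…⟩, |…1…⟩) become ((a + b)/√2, (a − b)/√2). Kets absent from the input have amplitude 0.
(|000⟩, |100⟩): (a, b) = (0.2588, 0) → (0.183, 0.183)
(|011⟩, |111⟩): (a, b) = (0, 0.9659i) → (0.683i, -0.683i)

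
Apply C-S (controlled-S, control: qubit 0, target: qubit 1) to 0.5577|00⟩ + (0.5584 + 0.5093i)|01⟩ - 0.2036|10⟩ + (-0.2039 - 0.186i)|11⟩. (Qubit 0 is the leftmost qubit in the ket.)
0.5577|00⟩ + (0.5584 + 0.5093i)|01⟩ - 0.2036|10⟩ + (0.186 - 0.2039i)|11⟩

C-S leaves the control-|0⟩ kets |00⟩, |01⟩ unchanged and applies S to qubit 1 on the control-|1⟩ pair (|10⟩, |11⟩).
S = [[1, 0], [0, i]].
With a = amp(|10⟩) = -0.2036 and b = amp(|11⟩) = (-0.2039 - 0.186i):
new amp(|10⟩) = (1)·a = -0.2036
new amp(|11⟩) = (i)·b = (0.186 - 0.2039i)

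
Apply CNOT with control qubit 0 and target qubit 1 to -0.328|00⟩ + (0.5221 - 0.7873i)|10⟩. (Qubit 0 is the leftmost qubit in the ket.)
-0.328|00⟩ + (0.5221 - 0.7873i)|11⟩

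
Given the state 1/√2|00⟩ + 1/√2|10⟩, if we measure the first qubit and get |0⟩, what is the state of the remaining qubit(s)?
|0⟩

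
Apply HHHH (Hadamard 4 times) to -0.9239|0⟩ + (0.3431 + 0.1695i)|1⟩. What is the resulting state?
-0.9239|0⟩ + (0.3431 + 0.1695i)|1⟩

H² = I, so an even number of Hadamards cancels: H^4 = I and the state is unchanged.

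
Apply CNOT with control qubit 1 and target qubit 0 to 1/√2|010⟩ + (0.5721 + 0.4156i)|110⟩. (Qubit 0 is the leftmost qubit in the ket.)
(0.5721 + 0.4156i)|010⟩ + 1/√2|110⟩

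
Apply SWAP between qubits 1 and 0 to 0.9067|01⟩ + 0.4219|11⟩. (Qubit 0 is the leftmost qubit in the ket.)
0.9067|10⟩ + 0.4219|11⟩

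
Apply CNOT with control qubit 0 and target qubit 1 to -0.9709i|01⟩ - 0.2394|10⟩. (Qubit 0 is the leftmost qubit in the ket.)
-0.9709i|01⟩ - 0.2394|11⟩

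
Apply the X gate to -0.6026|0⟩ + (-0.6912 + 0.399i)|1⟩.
(-0.6912 + 0.399i)|0⟩ - 0.6026|1⟩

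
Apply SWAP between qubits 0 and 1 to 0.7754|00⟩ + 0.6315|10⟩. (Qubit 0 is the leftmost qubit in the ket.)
0.7754|00⟩ + 0.6315|01⟩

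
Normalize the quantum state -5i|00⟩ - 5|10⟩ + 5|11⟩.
-(1/√3)i|00⟩ - 1/√3|10⟩ + 1/√3|11⟩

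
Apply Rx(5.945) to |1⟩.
-0.1683i|0⟩ - 0.9857|1⟩

Rx(5.945) = [[cos(θ/2), −i·sin(θ/2)], [−i·sin(θ/2), cos(θ/2)]]; θ = 5.945, cos(θ/2) ≈ -0.985738, sin(θ/2) ≈ 0.168288.
With a = amp(|0⟩) = 0 and b = amp(|1⟩) = 1:
new amp(|0⟩) = (-0.985738)·a + (-0.168288i)·b = -0.1683i
new amp(|1⟩) = (-0.168288i)·a + (-0.985738)·b = -0.9857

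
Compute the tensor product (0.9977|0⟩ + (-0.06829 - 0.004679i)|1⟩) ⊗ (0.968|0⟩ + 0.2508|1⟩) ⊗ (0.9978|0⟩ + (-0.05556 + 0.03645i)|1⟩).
0.9636|000⟩ + (-0.05366 + 0.0352i)|001⟩ + 0.2497|010⟩ + (-0.0139 + 0.009121i)|011⟩ + (-0.06596 - 0.004519i)|100⟩ + (0.003838 - 0.002158i)|101⟩ + (-0.01709 - 0.001171i)|110⟩ + (0.0009944 - 0.0005591i)|111⟩

amp(|b₁b₂…⟩) = product of the factor amplitudes for bits b₁, b₂, …; only kets whose every factor amplitude is nonzero survive.
|000⟩: (0.9977)(0.968)(0.9978) = 0.9636
|001⟩: (0.9977)(0.968)(-0.05556 + 0.03645i) = (-0.05366 + 0.0352i)
|010⟩: (0.9977)(0.2508)(0.9978) = 0.2497
|011⟩: (0.9977)(0.2508)(-0.05556 + 0.03645i) = (-0.0139 + 0.009121i)
|100⟩: (-0.06829 - 0.004679i)(0.968)(0.9978) = (-0.06596 - 0.004519i)
|101⟩: (-0.06829 - 0.004679i)(0.968)(-0.05556 + 0.03645i) = (0.003838 - 0.002158i)
|110⟩: (-0.06829 - 0.004679i)(0.2508)(0.9978) = (-0.01709 - 0.001171i)
|111⟩: (-0.06829 - 0.004679i)(0.2508)(-0.05556 + 0.03645i) = (0.0009944 - 0.0005591i)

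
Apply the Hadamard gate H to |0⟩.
1/√2|0⟩ + 1/√2|1⟩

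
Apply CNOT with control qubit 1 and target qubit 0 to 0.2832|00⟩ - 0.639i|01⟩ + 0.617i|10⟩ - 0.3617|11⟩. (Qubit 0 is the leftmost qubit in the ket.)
0.2832|00⟩ - 0.3617|01⟩ + 0.617i|10⟩ - 0.639i|11⟩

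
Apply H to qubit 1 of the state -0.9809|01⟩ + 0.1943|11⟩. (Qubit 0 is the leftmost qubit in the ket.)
-0.6936|00⟩ + 0.6936|01⟩ + 0.1374|10⟩ - 0.1374|11⟩

H on qubit 1 mixes each pair of kets that differ only in qubit 1: amplitudes (a, b) of (|…0…⟩, |…1…⟩) become ((a + b)/√2, (a − b)/√2). Kets absent from the input have amplitude 0.
(|00⟩, |01⟩): (a, b) = (0, -0.9809) → (-0.6936, 0.6936)
(|10⟩, |11⟩): (a, b) = (0, 0.1943) → (0.1374, -0.1374)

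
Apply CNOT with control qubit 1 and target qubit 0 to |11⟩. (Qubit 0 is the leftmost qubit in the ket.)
|01⟩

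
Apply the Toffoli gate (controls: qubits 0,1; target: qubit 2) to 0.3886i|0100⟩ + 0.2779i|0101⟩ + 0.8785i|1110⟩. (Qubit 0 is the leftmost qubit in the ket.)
0.3886i|0100⟩ + 0.2779i|0101⟩ + 0.8785i|1100⟩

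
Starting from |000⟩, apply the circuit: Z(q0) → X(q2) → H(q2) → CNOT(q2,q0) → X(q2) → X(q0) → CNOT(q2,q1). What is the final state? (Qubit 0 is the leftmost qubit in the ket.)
-1/√2|000⟩ + 1/√2|111⟩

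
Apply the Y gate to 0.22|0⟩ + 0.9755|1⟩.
-0.9755i|0⟩ + 0.22i|1⟩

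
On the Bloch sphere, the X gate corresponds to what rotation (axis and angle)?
Rotation by π around the x-axis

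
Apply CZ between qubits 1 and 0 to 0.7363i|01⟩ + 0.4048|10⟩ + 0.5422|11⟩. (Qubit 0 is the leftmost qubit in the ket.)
0.7363i|01⟩ + 0.4048|10⟩ - 0.5422|11⟩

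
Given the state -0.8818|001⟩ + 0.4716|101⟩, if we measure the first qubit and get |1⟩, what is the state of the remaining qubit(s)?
|01⟩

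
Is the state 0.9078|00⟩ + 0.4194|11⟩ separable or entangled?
Entangled

Writing the state as a|00⟩ + b|01⟩ + c|10⟩ + d|11⟩, it is a product state iff ad − bc = 0.
Here (a, b, c, d) = (0.9078, 0, 0, 0.4194): ad − bc = (0.9078)(0.4194) − (0)(0) = 0.3807 ≠ 0, so the state is entangled.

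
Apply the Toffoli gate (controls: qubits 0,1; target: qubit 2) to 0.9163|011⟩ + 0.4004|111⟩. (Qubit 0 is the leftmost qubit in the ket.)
0.9163|011⟩ + 0.4004|110⟩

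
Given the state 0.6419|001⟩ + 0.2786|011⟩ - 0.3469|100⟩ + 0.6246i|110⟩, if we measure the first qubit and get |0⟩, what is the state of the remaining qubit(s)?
0.9173|01⟩ + 0.3981|11⟩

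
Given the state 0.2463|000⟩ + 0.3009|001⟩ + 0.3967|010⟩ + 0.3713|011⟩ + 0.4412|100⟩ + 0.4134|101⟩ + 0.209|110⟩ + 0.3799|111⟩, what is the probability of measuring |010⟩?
0.1574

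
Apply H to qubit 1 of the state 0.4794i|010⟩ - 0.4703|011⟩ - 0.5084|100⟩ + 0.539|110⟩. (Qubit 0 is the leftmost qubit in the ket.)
0.339i|000⟩ - 0.3326|001⟩ - 0.339i|010⟩ + 0.3326|011⟩ + 0.02164|100⟩ - 0.7406|110⟩

H on qubit 1 mixes each pair of kets that differ only in qubit 1: amplitudes (a, b) of (|…0…⟩, |…1…⟩) become ((a + b)/√2, (a − b)/√2). Kets absent from the input have amplitude 0.
(|000⟩, |010⟩): (a, b) = (0, 0.4794i) → (0.339i, -0.339i)
(|001⟩, |011⟩): (a, b) = (0, -0.4703) → (-0.3326, 0.3326)
(|100⟩, |110⟩): (a, b) = (-0.5084, 0.539) → (0.02164, -0.7406)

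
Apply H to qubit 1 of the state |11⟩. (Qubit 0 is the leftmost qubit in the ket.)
1/√2|10⟩ - 1/√2|11⟩

H on qubit 1 mixes each pair of kets that differ only in qubit 1: amplitudes (a, b) of (|…0…⟩, |…1…⟩) become ((a + b)/√2, (a − b)/√2). Kets absent from the input have amplitude 0.
(|10⟩, |11⟩): (a, b) = (0, 1) → (1/√2, -1/√2)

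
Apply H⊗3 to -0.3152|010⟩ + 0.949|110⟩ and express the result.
0.2241|000⟩ + 0.2241|001⟩ - 0.2241|010⟩ - 0.2241|011⟩ - 0.447|100⟩ - 0.447|101⟩ + 0.447|110⟩ + 0.447|111⟩

H⊗3 gives amp(|y⟩) = (1/2√2) Σ_x (−1)^(x·y) amp(|x⟩), where x·y is the number of positions in which both x and y have a 1.
|000⟩: (-0.3152 + 0.949)/(2√2) = 0.2241
|001⟩: (-0.3152 + 0.949)/(2√2) = 0.2241
|010⟩: (0.3152 - 0.949)/(2√2) = -0.2241
|011⟩: (0.3152 - 0.949)/(2√2) = -0.2241
|100⟩: (-0.3152 - 0.949)/(2√2) = -0.447
|101⟩: (-0.3152 - 0.949)/(2√2) = -0.447
|110⟩: (0.3152 + 0.949)/(2√2) = 0.447
|111⟩: (0.3152 + 0.949)/(2√2) = 0.447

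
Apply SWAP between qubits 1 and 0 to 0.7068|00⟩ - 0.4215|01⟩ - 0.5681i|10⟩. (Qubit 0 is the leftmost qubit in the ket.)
0.7068|00⟩ - 0.5681i|01⟩ - 0.4215|10⟩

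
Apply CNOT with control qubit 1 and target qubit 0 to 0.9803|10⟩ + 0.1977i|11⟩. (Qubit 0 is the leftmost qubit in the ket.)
0.1977i|01⟩ + 0.9803|10⟩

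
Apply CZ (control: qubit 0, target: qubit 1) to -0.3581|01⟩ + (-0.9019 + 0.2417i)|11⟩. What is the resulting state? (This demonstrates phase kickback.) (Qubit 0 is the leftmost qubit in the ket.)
-0.3581|01⟩ + (0.9019 - 0.2417i)|11⟩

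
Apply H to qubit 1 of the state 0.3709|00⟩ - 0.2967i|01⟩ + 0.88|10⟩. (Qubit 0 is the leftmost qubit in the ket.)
(0.2623 - 0.2098i)|00⟩ + (0.2623 + 0.2098i)|01⟩ + 0.6223|10⟩ + 0.6223|11⟩

H on qubit 1 mixes each pair of kets that differ only in qubit 1: amplitudes (a, b) of (|…0…⟩, |…1…⟩) become ((a + b)/√2, (a − b)/√2). Kets absent from the input have amplitude 0.
(|00⟩, |01⟩): (a, b) = (0.3709, -0.2967i) → ((0.2623 - 0.2098i), (0.2623 + 0.2098i))
(|10⟩, |11⟩): (a, b) = (0.88, 0) → (0.6223, 0.6223)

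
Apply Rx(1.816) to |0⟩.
0.6153|0⟩ - 0.7883i|1⟩

Rx(1.816) = [[cos(θ/2), −i·sin(θ/2)], [−i·sin(θ/2), cos(θ/2)]]; θ = 1.816, cos(θ/2) ≈ 0.615324, sin(θ/2) ≈ 0.788275.
With a = amp(|0⟩) = 1 and b = amp(|1⟩) = 0:
new amp(|0⟩) = (0.615324)·a + (-0.788275i)·b = 0.6153
new amp(|1⟩) = (-0.788275i)·a + (0.615324)·b = -0.7883i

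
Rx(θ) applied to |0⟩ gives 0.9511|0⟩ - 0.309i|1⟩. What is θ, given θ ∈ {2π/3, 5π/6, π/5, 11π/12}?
π/5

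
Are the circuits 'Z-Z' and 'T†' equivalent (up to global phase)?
No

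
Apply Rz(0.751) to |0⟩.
(0.9303 - 0.3667i)|0⟩

Rz(0.751) = [[e^(−iθ/2), 0], [0, e^(iθ/2)]] with e^(±iθ/2) = cos(θ/2) ± i·sin(θ/2); θ = 0.751, cos(θ/2) ≈ 0.930324, sin(θ/2) ≈ 0.366738.
With a = amp(|0⟩) = 1 and b = amp(|1⟩) = 0:
new amp(|0⟩) = (0.930324 - 0.366738i)·a = (0.9303 - 0.3667i)
new amp(|1⟩) = (0.930324 + 0.366738i)·b = 0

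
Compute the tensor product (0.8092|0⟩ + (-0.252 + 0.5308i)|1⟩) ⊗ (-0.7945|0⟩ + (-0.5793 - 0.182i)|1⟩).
-0.6429|00⟩ + (-0.4688 - 0.1473i)|01⟩ + (0.2002 - 0.4217i)|10⟩ + (0.2426 - 0.2616i)|11⟩

amp(|b₁b₂…⟩) = product of the factor amplitudes for bits b₁, b₂, …; only kets whose every factor amplitude is nonzero survive.
|00⟩: (0.8092)(-0.7945) = -0.6429
|01⟩: (0.8092)(-0.5793 - 0.182i) = (-0.4688 - 0.1473i)
|10⟩: (-0.252 + 0.5308i)(-0.7945) = (0.2002 - 0.4217i)
|11⟩: (-0.252 + 0.5308i)(-0.5793 - 0.182i) = (0.2426 - 0.2616i)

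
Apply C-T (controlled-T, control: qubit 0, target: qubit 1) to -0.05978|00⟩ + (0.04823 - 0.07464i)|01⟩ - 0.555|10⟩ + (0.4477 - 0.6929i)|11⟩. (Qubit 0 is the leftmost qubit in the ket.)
-0.05978|00⟩ + (0.04823 - 0.07464i)|01⟩ - 0.555|10⟩ + (0.8065 - 0.1734i)|11⟩

C-T leaves the control-|0⟩ kets |00⟩, |01⟩ unchanged and applies T to qubit 1 on the control-|1⟩ pair (|10⟩, |11⟩).
T = [[1, 0], [0, (1/√2 + (1/√2)i)]].
With a = amp(|10⟩) = -0.555 and b = amp(|11⟩) = (0.4477 - 0.6929i):
new amp(|10⟩) = (1)·a = -0.555
new amp(|11⟩) = (1/√2 + (1/√2)i)·b = (0.8065 - 0.1734i)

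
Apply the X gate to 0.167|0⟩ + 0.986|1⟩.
0.986|0⟩ + 0.167|1⟩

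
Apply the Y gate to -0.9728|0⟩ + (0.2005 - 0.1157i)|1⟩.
(-0.1157 - 0.2005i)|0⟩ - 0.9728i|1⟩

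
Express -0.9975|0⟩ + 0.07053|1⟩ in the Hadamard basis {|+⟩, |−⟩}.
-0.6555|+⟩ - 0.7552|−⟩

With |ψ⟩ = α|0⟩ + β|1⟩, the Hadamard-basis coefficients are ⟨+|ψ⟩ = (α + β)/√2 and ⟨−|ψ⟩ = (α − β)/√2.
Here α = -0.9975, β = 0.07053: (α + β)/√2 = -0.6555, (α − β)/√2 = -0.7552.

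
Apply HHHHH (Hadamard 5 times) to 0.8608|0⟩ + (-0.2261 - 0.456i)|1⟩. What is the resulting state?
(0.4488 - 0.3224i)|0⟩ + (0.7686 + 0.3224i)|1⟩

H² = I, so H^5 = H: a single Hadamard. With (a, b) = (0.8608, (-0.2261 - 0.456i)), H gives ((a + b)/√2, (a − b)/√2) = ((0.4488 - 0.3224i), (0.7686 + 0.3224i)).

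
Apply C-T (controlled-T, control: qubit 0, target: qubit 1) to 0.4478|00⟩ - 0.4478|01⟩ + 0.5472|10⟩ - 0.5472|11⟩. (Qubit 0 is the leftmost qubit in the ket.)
0.4478|00⟩ - 0.4478|01⟩ + 0.5472|10⟩ + (-0.3869 - 0.3869i)|11⟩

C-T leaves the control-|0⟩ kets |00⟩, |01⟩ unchanged and applies T to qubit 1 on the control-|1⟩ pair (|10⟩, |11⟩).
T = [[1, 0], [0, (1/√2 + (1/√2)i)]].
With a = amp(|10⟩) = 0.5472 and b = amp(|11⟩) = -0.5472:
new amp(|10⟩) = (1)·a = 0.5472
new amp(|11⟩) = (1/√2 + (1/√2)i)·b = (-0.3869 - 0.3869i)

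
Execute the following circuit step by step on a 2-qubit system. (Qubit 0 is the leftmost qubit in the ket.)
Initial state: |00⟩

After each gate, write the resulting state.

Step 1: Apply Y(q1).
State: i|01⟩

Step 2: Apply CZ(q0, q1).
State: i|01⟩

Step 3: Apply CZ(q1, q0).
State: i|01⟩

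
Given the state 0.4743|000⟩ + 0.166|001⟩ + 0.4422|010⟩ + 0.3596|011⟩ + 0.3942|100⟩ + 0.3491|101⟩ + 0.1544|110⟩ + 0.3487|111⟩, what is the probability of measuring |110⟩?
0.02384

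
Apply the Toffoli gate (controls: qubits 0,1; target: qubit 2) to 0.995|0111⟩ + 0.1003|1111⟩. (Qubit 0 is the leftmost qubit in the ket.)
0.995|0111⟩ + 0.1003|1101⟩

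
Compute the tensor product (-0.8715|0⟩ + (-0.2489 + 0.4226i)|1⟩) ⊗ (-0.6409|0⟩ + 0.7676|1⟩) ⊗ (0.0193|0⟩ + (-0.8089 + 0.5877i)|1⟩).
0.01078|000⟩ + (-0.4518 + 0.3283i)|001⟩ - 0.01291|010⟩ + (0.5411 - 0.3931i)|011⟩ + (0.003079 - 0.005227i)|100⟩ + (0.03014 + 0.3128i)|101⟩ + (-0.003687 + 0.006261i)|110⟩ + (-0.0361 - 0.3747i)|111⟩

amp(|b₁b₂…⟩) = product of the factor amplitudes for bits b₁, b₂, …; only kets whose every factor amplitude is nonzero survive.
|000⟩: (-0.8715)(-0.6409)(0.0193) = 0.01078
|001⟩: (-0.8715)(-0.6409)(-0.8089 + 0.5877i) = (-0.4518 + 0.3283i)
|010⟩: (-0.8715)(0.7676)(0.0193) = -0.01291
|011⟩: (-0.8715)(0.7676)(-0.8089 + 0.5877i) = (0.5411 - 0.3931i)
|100⟩: (-0.2489 + 0.4226i)(-0.6409)(0.0193) = (0.003079 - 0.005227i)
|101⟩: (-0.2489 + 0.4226i)(-0.6409)(-0.8089 + 0.5877i) = (0.03014 + 0.3128i)
|110⟩: (-0.2489 + 0.4226i)(0.7676)(0.0193) = (-0.003687 + 0.006261i)
|111⟩: (-0.2489 + 0.4226i)(0.7676)(-0.8089 + 0.5877i) = (-0.0361 - 0.3747i)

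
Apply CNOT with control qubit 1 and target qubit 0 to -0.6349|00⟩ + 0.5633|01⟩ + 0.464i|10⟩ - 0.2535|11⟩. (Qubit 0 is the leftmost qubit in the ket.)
-0.6349|00⟩ - 0.2535|01⟩ + 0.464i|10⟩ + 0.5633|11⟩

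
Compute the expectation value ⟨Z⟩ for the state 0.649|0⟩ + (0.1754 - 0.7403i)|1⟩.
-0.1576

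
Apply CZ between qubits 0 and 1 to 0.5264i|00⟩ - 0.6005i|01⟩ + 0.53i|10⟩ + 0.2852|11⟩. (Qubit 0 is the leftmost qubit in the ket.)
0.5264i|00⟩ - 0.6005i|01⟩ + 0.53i|10⟩ - 0.2852|11⟩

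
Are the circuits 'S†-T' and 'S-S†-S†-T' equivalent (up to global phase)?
Yes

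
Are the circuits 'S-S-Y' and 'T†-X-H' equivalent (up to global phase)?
No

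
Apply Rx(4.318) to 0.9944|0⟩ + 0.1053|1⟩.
(-0.5518 - 0.0876i)|0⟩ + (-0.05843 - 0.8273i)|1⟩

Rx(4.318) = [[cos(θ/2), −i·sin(θ/2)], [−i·sin(θ/2), cos(θ/2)]]; θ = 4.318, cos(θ/2) ≈ -0.554867, sin(θ/2) ≈ 0.831939.
With a = amp(|0⟩) = 0.9944 and b = amp(|1⟩) = 0.1053:
new amp(|0⟩) = (-0.554867)·a + (-0.831939i)·b = (-0.5518 - 0.0876i)
new amp(|1⟩) = (-0.831939i)·a + (-0.554867)·b = (-0.05843 - 0.8273i)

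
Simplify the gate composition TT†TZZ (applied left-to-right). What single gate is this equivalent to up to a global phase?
T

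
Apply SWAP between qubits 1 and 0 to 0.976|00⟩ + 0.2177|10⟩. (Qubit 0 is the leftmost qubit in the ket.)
0.976|00⟩ + 0.2177|01⟩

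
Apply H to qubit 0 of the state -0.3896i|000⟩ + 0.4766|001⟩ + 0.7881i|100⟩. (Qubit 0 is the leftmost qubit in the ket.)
0.2818i|000⟩ + 0.337|001⟩ - 0.8328i|100⟩ + 0.337|101⟩

H on qubit 0 mixes each pair of kets that differ only in qubit 0: amplitudes (a, b) of (|…0…⟩, |…1…⟩) become ((a + b)/√2, (a − b)/√2). Kets absent from the input have amplitude 0.
(|000⟩, |100⟩): (a, b) = (-0.3896i, 0.7881i) → (0.2818i, -0.8328i)
(|001⟩, |101⟩): (a, b) = (0.4766, 0) → (0.337, 0.337)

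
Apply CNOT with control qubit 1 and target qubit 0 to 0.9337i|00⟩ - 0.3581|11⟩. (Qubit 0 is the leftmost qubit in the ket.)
0.9337i|00⟩ - 0.3581|01⟩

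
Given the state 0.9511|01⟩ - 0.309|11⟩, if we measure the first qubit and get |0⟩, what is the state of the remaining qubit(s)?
|1⟩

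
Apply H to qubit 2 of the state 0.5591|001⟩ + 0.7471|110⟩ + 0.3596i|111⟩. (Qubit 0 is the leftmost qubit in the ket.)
0.3953|000⟩ - 0.3953|001⟩ + (0.5283 + 0.2543i)|110⟩ + (0.5283 - 0.2543i)|111⟩

H on qubit 2 mixes each pair of kets that differ only in qubit 2: amplitudes (a, b) of (|…0…⟩, |…1…⟩) become ((a + b)/√2, (a − b)/√2). Kets absent from the input have amplitude 0.
(|000⟩, |001⟩): (a, b) = (0, 0.5591) → (0.3953, -0.3953)
(|110⟩, |111⟩): (a, b) = (0.7471, 0.3596i) → ((0.5283 + 0.2543i), (0.5283 - 0.2543i))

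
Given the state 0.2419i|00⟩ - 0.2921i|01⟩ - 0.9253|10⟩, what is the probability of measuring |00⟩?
0.05852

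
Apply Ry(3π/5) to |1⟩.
-0.809|0⟩ + 0.5878|1⟩

Ry(3π/5) = [[cos(θ/2), −sin(θ/2)], [sin(θ/2), cos(θ/2)]]; θ = 3π/5, cos(θ/2) ≈ 0.587785, sin(θ/2) ≈ 0.809017.
With a = amp(|0⟩) = 0 and b = amp(|1⟩) = 1:
new amp(|0⟩) = (0.587785)·a + (-0.809017)·b = -0.809
new amp(|1⟩) = (0.809017)·a + (0.587785)·b = 0.5878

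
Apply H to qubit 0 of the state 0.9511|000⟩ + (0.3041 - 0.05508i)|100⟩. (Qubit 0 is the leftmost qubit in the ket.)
(0.8876 - 0.03895i)|000⟩ + (0.4575 + 0.03895i)|100⟩

H on qubit 0 mixes each pair of kets that differ only in qubit 0: amplitudes (a, b) of (|…0…⟩, |…1…⟩) become ((a + b)/√2, (a − b)/√2). Kets absent from the input have amplitude 0.
(|000⟩, |100⟩): (a, b) = (0.9511, (0.3041 - 0.05508i)) → ((0.8876 - 0.03895i), (0.4575 + 0.03895i))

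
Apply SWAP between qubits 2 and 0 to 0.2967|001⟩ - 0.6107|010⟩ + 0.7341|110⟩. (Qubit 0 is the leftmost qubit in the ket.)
-0.6107|010⟩ + 0.7341|011⟩ + 0.2967|100⟩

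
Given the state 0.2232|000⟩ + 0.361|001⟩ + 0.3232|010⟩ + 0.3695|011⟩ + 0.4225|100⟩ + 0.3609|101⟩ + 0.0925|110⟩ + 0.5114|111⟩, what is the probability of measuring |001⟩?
0.1303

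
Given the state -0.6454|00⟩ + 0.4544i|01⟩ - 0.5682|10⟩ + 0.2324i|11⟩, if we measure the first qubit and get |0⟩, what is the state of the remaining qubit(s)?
-0.8177|0⟩ + 0.5757i|1⟩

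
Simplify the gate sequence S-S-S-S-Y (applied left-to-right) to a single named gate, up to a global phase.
Y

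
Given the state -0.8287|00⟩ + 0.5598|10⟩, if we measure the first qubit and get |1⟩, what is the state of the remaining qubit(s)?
|0⟩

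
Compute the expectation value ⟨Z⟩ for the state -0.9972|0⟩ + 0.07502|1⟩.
0.9888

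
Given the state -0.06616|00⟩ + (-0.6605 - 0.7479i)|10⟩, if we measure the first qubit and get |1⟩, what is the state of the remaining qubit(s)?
(-0.662 - 0.7495i)|0⟩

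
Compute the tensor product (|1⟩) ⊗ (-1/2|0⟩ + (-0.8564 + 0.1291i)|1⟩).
-1/2|10⟩ + (-0.8564 + 0.1291i)|11⟩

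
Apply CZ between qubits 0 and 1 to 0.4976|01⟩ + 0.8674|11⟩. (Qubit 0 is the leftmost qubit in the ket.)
0.4976|01⟩ - 0.8674|11⟩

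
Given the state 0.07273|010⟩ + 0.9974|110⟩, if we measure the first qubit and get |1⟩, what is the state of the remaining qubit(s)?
|10⟩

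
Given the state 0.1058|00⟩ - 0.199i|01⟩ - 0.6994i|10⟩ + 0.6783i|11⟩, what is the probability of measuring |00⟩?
0.01119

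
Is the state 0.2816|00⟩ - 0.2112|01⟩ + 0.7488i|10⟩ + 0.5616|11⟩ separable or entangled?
Entangled

Writing the state as a|00⟩ + b|01⟩ + c|10⟩ + d|11⟩, it is a product state iff ad − bc = 0.
Here (a, b, c, d) = (0.2816, -0.2112, 0.7488i, 0.5616): ad − bc = (0.2816)(0.5616) − (-0.2112)(0.7488i) = (0.1581 + 0.1581i) ≠ 0, so the state is entangled.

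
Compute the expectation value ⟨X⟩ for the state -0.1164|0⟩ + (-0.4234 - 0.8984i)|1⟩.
0.09857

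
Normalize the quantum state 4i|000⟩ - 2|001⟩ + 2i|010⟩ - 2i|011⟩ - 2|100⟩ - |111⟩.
0.6963i|000⟩ - 0.3482|001⟩ + 0.3482i|010⟩ - 0.3482i|011⟩ - 0.3482|100⟩ - 0.1741|111⟩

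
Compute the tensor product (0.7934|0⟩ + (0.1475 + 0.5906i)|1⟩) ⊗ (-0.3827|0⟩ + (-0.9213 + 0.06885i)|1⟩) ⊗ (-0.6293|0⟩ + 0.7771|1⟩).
0.1911|000⟩ - 0.236|001⟩ + (0.46 - 0.03438i)|010⟩ + (-0.568 + 0.04245i)|011⟩ + (0.03552 + 0.1422i)|100⟩ + (-0.04387 - 0.1756i)|101⟩ + (0.1111 + 0.336i)|110⟩ + (-0.1372 - 0.4149i)|111⟩

amp(|b₁b₂…⟩) = product of the factor amplitudes for bits b₁, b₂, …; only kets whose every factor amplitude is nonzero survive.
|000⟩: (0.7934)(-0.3827)(-0.6293) = 0.1911
|001⟩: (0.7934)(-0.3827)(0.7771) = -0.236
|010⟩: (0.7934)(-0.9213 + 0.06885i)(-0.6293) = (0.46 - 0.03438i)
|011⟩: (0.7934)(-0.9213 + 0.06885i)(0.7771) = (-0.568 + 0.04245i)
|100⟩: (0.1475 + 0.5906i)(-0.3827)(-0.6293) = (0.03552 + 0.1422i)
|101⟩: (0.1475 + 0.5906i)(-0.3827)(0.7771) = (-0.04387 - 0.1756i)
|110⟩: (0.1475 + 0.5906i)(-0.9213 + 0.06885i)(-0.6293) = (0.1111 + 0.336i)
|111⟩: (0.1475 + 0.5906i)(-0.9213 + 0.06885i)(0.7771) = (-0.1372 - 0.4149i)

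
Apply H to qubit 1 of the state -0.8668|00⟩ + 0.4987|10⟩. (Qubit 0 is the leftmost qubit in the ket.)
-0.6129|00⟩ - 0.6129|01⟩ + 0.3526|10⟩ + 0.3526|11⟩

H on qubit 1 mixes each pair of kets that differ only in qubit 1: amplitudes (a, b) of (|…0…⟩, |…1…⟩) become ((a + b)/√2, (a − b)/√2). Kets absent from the input have amplitude 0.
(|00⟩, |01⟩): (a, b) = (-0.8668, 0) → (-0.6129, -0.6129)
(|10⟩, |11⟩): (a, b) = (0.4987, 0) → (0.3526, 0.3526)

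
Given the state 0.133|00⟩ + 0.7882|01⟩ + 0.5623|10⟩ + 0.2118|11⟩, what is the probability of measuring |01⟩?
0.6213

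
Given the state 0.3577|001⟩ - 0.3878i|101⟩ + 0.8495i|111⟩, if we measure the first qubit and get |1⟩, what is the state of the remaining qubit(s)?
-0.4153i|01⟩ + 0.9097i|11⟩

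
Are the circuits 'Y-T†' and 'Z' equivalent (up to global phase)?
No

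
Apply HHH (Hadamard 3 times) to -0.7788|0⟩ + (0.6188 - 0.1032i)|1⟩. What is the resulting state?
(-0.1131 - 0.07297i)|0⟩ + (-0.9883 + 0.07297i)|1⟩

H² = I, so H^3 = H: a single Hadamard. With (a, b) = (-0.7788, (0.6188 - 0.1032i)), H gives ((a + b)/√2, (a − b)/√2) = ((-0.1131 - 0.07297i), (-0.9883 + 0.07297i)).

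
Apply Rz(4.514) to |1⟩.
(-0.6336 + 0.7737i)|1⟩

Rz(4.514) = [[e^(−iθ/2), 0], [0, e^(iθ/2)]] with e^(±iθ/2) = cos(θ/2) ± i·sin(θ/2); θ = 4.514, cos(θ/2) ≈ -0.633605, sin(θ/2) ≈ 0.773657.
With a = amp(|0⟩) = 0 and b = amp(|1⟩) = 1:
new amp(|0⟩) = (-0.633605 - 0.773657i)·a = 0
new amp(|1⟩) = (-0.633605 + 0.773657i)·b = (-0.6336 + 0.7737i)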